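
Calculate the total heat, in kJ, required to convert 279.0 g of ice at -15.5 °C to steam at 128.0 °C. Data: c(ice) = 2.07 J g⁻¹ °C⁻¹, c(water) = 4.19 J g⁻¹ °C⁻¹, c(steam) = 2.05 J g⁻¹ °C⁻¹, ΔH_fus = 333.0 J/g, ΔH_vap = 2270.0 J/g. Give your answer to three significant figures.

q = 868 kJ

q1 (heat ice -15.5→0.0 °C): 279.0 × 2.07 × 15.5 = 8952 J
q2 (melt at 0 °C): 279.0 × 333.0 = 92907 J
q3 (heat water 0.0→100.0 °C): 279.0 × 4.19 × 100.0 = 116901 J
q4 (vaporize at 100 °C): 279.0 × 2270.0 = 633330 J
q5 (heat steam 100.0→128.0 °C): 279.0 × 2.05 × 28.0 = 16015 J
Total: 8952 + 92907 + 116901 + 633330 + 16015 = 868105 J = 868 kJ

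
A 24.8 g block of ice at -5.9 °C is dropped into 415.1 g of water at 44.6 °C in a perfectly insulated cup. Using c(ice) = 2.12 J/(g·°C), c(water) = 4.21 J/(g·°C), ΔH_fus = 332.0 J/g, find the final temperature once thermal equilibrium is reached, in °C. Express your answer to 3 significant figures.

T_f = 37.5 °C

Heat to bring ice to 0 °C and melt it: q₁ = 24.8×2.12×5.9 + 24.8×332.0 = 8543.8 J
Heat the water can supply cooling to 0 °C: 415.1×4.21×44.6 = 77941.7 J > q₁, so all ice melts.
Energy balance: 415.1×4.21×(44.6 − T) = 8543.8 + 24.8×4.21×(T − 0)
1747.571(44.6 − T) = 8543.8 + 104.408 T
77941.7 − 8543.8 = 1851.979 T
T = 69397.9 / 1851.979 = 37.47 °C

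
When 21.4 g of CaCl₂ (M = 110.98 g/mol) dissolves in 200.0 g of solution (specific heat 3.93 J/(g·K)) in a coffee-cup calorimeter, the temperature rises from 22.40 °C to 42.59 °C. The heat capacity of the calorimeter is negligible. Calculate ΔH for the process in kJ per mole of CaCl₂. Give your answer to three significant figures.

ΔH = -82.3 kJ/mol

|ΔT| = |42.59 − 22.40| = 20.19 °C
|q_surr| = (200.0 × 3.93) × 20.19 = 786 × 20.19 = 15870 J
n(CaCl₂) = 21.4 / 110.98 = 0.1928 mol
Temperature rose, so q_rxn = −|q_surr| = -15.87 kJ
ΔH = q_rxn / n = -82.31 kJ/mol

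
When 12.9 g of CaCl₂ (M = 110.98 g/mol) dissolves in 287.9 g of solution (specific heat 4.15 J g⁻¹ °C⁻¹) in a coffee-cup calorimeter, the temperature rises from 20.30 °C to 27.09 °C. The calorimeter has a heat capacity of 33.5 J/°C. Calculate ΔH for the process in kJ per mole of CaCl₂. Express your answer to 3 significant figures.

|ΔT| = |27.09 − 20.30| = 6.79 °C
|q_surr| = (287.9 × 4.15 + 33.5) × 6.79 = 1228.285 × 6.79 = 8340 J
n(CaCl₂) = 12.9 / 110.98 = 0.1162 mol
Temperature rose, so q_rxn = −|q_surr| = -8.340 kJ
ΔH = q_rxn / n = -71.77 kJ/mol

ΔH = -71.8 kJ/mol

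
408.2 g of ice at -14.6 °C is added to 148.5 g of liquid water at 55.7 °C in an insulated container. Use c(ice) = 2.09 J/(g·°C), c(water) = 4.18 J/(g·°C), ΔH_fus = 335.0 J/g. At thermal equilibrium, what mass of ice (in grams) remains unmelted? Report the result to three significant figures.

Heat to warm all ice to 0 °C: 408.2×2.09×14.6 = 12456 J
Heat released by water cooling to 0 °C: 148.5×4.18×55.7 = 34575 J
34575 J < 12456 + 408.2×335.0 = 149203 J, so not all ice melts; final T = 0 °C.
Heat left for melting: 34575 − 12456 = 22119 J
Mass melted = 22119 / 335.0 = 66.03 g
Ice remaining = 408.2 − 66.03 = 342.17 g

m_ice remaining = 342 g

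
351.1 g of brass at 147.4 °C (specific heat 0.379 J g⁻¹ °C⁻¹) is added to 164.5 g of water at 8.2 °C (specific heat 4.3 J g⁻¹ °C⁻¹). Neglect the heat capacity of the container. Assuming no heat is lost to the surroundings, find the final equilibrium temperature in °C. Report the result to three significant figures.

Heat lost by brass = heat gained by water.
(351.1)(0.379)(147.4 − T) = (164.5)(4.3)(T − 8.2)
133.0669 (147.4 − T) = 707.35 (T − 8.2)
19614 − 133.0669 T = 707.35 T − 5800.3
25414.3 = 840.4169 T
T = 30.24 °C

T_f = 30.2 °C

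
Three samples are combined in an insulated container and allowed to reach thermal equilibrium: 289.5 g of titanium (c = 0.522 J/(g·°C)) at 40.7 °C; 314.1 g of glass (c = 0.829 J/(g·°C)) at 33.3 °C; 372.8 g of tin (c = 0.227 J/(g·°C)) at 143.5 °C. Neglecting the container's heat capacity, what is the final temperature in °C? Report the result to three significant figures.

Σ mᵢcᵢ(T − Tᵢ) = 0  ⇒  T = Σ mᵢcᵢTᵢ / Σ mᵢcᵢ
Σ mᵢcᵢ = 289.5×0.522 + 314.1×0.829 + 372.8×0.227 = 496.1335
Σ mᵢcᵢTᵢ = 151.119×40.7 + 260.3889×33.3 + 84.6256×143.5 = 26965
T = 26965 / 496.1335 = 54.35 °C

T_f = 54.4 °C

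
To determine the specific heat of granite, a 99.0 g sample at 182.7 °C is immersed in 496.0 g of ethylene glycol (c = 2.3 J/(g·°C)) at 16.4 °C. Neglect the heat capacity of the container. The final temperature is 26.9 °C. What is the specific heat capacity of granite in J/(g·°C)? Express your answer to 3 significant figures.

c = 0.777 J/(g·°C)

q_gained = (496.0 × 2.3) × (26.9 − 16.4) = 11980 J
q_lost = 99.0 × c × (182.7 − 26.9) = 15424.2 c
Set equal: c = 11980 / 15424.2 = 0.777 J/(g·°C)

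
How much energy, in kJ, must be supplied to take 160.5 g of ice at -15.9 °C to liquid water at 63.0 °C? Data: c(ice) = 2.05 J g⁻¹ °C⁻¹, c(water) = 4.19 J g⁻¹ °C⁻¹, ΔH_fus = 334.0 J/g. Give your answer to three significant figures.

q1 (heat ice -15.9→0.0 °C): 160.5 × 2.05 × 15.9 = 5231 J
q2 (melt at 0 °C): 160.5 × 334.0 = 53607 J
q3 (heat water 0.0→63.0 °C): 160.5 × 4.19 × 63.0 = 42367 J
Total: 5231 + 53607 + 42367 = 101205 J = 101 kJ

q = 101 kJ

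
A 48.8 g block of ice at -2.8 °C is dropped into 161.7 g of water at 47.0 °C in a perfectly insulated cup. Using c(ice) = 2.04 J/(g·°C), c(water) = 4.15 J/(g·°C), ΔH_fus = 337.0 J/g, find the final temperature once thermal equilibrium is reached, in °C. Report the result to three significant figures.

T_f = 17.0 °C

Heat to bring ice to 0 °C and melt it: q₁ = 48.8×2.04×2.8 + 48.8×337.0 = 16724 J
Heat the water can supply cooling to 0 °C: 161.7×4.15×47.0 = 31539.6 J > q₁, so all ice melts.
Energy balance: 161.7×4.15×(47.0 − T) = 16724 + 48.8×4.15×(T − 0)
671.055(47.0 − T) = 16724 + 202.52 T
31539.6 − 16724 = 873.575 T
T = 14815.6 / 873.575 = 16.96 °C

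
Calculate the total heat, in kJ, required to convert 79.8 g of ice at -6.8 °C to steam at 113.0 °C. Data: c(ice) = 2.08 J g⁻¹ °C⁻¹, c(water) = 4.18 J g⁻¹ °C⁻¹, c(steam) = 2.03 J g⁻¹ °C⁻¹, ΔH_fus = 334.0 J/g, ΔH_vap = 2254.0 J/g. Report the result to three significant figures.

q1 (heat ice -6.8→0.0 °C): 79.8 × 2.08 × 6.8 = 1129 J
q2 (melt at 0 °C): 79.8 × 334.0 = 26653 J
q3 (heat water 0.0→100.0 °C): 79.8 × 4.18 × 100.0 = 33356 J
q4 (vaporize at 100 °C): 79.8 × 2254.0 = 179869 J
q5 (heat steam 100.0→113.0 °C): 79.8 × 2.03 × 13.0 = 2106 J
Total: 1129 + 26653 + 33356 + 179869 + 2106 = 243113 J = 243 kJ

q = 243 kJ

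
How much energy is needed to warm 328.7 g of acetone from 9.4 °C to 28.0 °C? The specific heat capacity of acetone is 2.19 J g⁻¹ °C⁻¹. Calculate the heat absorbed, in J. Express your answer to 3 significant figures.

q = 13400 J

q = m c ΔT = 328.7 × 2.19 × (28.0 − 9.4)
q = 328.7 × 2.19 × 18.6 = 13390 J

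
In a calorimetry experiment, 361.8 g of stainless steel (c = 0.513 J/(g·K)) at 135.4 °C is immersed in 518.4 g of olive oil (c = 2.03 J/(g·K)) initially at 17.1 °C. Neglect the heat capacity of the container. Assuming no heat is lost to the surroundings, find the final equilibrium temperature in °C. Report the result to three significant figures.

T_f = 34.8 °C

Heat lost by stainless steel = heat gained by olive oil.
(361.8)(0.513)(135.4 − T) = (518.4)(2.03)(T − 17.1)
185.6034 (135.4 − T) = 1052.352 (T − 17.1)
25131 − 185.6034 T = 1052.352 T − 17995
43126 = 1237.9554 T
T = 34.84 °C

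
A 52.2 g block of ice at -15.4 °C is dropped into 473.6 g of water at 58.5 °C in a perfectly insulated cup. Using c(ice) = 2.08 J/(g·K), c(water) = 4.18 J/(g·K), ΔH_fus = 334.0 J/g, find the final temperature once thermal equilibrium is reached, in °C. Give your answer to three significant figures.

T_f = 44.0 °C

Heat to bring ice to 0 °C and melt it: q₁ = 52.2×2.08×15.4 + 52.2×334.0 = 19107 J
Heat the water can supply cooling to 0 °C: 473.6×4.18×58.5 = 115809 J > q₁, so all ice melts.
Energy balance: 473.6×4.18×(58.5 − T) = 19107 + 52.2×4.18×(T − 0)
1979.648(58.5 − T) = 19107 + 218.196 T
115809 − 19107 = 2197.844 T
T = 96702 / 2197.844 = 44.00 °C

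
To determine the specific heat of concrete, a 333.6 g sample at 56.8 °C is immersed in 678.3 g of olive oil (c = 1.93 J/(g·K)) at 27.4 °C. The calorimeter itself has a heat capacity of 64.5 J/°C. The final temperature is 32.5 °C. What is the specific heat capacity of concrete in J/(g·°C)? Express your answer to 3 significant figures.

c = 0.864 J/(g·°C)

q_gained = (678.3 × 1.93 + 64.5) × (32.5 − 27.4) = 7005 J
q_lost = 333.6 × c × (56.8 − 32.5) = 8106.48 c
Set equal: c = 7005 / 8106.48 = 0.864 J/(g·°C)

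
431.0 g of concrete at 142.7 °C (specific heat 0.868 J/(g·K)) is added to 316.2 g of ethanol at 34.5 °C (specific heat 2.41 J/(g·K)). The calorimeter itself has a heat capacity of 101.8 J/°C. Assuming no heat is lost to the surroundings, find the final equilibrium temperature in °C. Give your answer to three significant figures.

Heat lost by concrete = heat gained by ethanol + calorimeter.
(431.0)(0.868)(142.7 − T) = [(316.2)(2.41) + 101.8](T − 34.5)
374.108 (142.7 − T) = 863.842 (T − 34.5)
53385 − 374.108 T = 863.842 T − 29803
83188 = 1237.950 T
T = 67.20 °C

T_f = 67.2 °C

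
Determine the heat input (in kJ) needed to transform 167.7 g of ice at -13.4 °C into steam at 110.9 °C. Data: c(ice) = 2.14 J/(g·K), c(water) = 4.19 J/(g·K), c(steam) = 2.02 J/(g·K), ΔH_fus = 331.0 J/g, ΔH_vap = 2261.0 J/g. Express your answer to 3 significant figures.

q1 (heat ice -13.4→0.0 °C): 167.7 × 2.14 × 13.4 = 4809 J
q2 (melt at 0 °C): 167.7 × 331.0 = 55509 J
q3 (heat water 0.0→100.0 °C): 167.7 × 4.19 × 100.0 = 70266 J
q4 (vaporize at 100 °C): 167.7 × 2261.0 = 379170 J
q5 (heat steam 100.0→110.9 °C): 167.7 × 2.02 × 10.9 = 3692 J
Total: 4809 + 55509 + 70266 + 379170 + 3692 = 513446 J = 513 kJ

q = 513 kJ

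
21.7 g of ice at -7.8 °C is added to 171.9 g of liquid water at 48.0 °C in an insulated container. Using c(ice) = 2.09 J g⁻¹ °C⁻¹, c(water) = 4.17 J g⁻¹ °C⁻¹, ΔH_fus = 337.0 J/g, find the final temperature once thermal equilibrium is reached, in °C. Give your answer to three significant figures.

T_f = 33.1 °C

Heat to bring ice to 0 °C and melt it: q₁ = 21.7×2.09×7.8 + 21.7×337.0 = 7666.7 J
Heat the water can supply cooling to 0 °C: 171.9×4.17×48.0 = 34407.5 J > q₁, so all ice melts.
Energy balance: 171.9×4.17×(48.0 − T) = 7666.7 + 21.7×4.17×(T − 0)
716.823(48.0 − T) = 7666.7 + 90.489 T
34407.5 − 7666.7 = 807.312 T
T = 26740.8 / 807.312 = 33.12 °C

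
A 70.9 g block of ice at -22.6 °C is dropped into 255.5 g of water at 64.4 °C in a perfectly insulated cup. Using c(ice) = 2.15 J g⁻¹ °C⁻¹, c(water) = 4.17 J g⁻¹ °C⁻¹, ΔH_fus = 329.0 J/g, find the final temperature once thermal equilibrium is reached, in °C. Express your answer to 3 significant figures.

Heat to bring ice to 0 °C and melt it: q₁ = 70.9×2.15×22.6 + 70.9×329.0 = 26771 J
Heat the water can supply cooling to 0 °C: 255.5×4.17×64.4 = 68614.0 J > q₁, so all ice melts.
Energy balance: 255.5×4.17×(64.4 − T) = 26771 + 70.9×4.17×(T − 0)
1065.435(64.4 − T) = 26771 + 295.653 T
68614.0 − 26771 = 1361.088 T
T = 41843.0 / 1361.088 = 30.74 °C

T_f = 30.7 °C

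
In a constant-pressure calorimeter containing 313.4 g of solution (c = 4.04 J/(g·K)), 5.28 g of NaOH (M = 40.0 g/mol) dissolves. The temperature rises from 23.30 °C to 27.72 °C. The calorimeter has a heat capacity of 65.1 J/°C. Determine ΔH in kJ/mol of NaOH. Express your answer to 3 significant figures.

|ΔT| = |27.72 − 23.30| = 4.42 °C
|q_surr| = (313.4 × 4.04 + 65.1) × 4.42 = 1331.236 × 4.42 = 5884 J
n(NaOH) = 5.28 / 40.0 = 0.1320 mol
Temperature rose, so q_rxn = −|q_surr| = -5.884 kJ
ΔH = q_rxn / n = -44.58 kJ/mol

ΔH = -44.6 kJ/mol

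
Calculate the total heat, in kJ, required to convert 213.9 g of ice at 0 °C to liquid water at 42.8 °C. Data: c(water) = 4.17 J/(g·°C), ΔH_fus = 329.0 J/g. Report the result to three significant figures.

q = 109 kJ

q1 (melt at 0 °C): 213.9 × 329.0 = 70373 J
q2 (heat water 0.0→42.8 °C): 213.9 × 4.17 × 42.8 = 38176 J
Total: 70373 + 38176 = 108549 J = 109 kJ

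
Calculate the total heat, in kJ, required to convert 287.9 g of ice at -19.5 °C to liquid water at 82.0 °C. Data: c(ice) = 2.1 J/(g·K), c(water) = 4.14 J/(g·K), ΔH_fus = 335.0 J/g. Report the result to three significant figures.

q = 206 kJ

q1 (heat ice -19.5→0.0 °C): 287.9 × 2.1 × 19.5 = 11790 J
q2 (melt at 0 °C): 287.9 × 335.0 = 96447 J
q3 (heat water 0.0→82.0 °C): 287.9 × 4.14 × 82.0 = 97736 J
Total: 11790 + 96447 + 97736 = 205973 J = 206 kJ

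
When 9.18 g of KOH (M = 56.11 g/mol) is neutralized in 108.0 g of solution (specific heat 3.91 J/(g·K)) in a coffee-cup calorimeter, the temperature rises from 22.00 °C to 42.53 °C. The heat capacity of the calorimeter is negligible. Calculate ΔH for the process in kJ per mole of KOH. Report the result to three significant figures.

|ΔT| = |42.53 − 22.00| = 20.53 °C
|q_surr| = (108.0 × 3.91) × 20.53 = 422.28 × 20.53 = 8669 J
n(KOH) = 9.18 / 56.11 = 0.1636 mol
Temperature rose, so q_rxn = −|q_surr| = -8.669 kJ
ΔH = q_rxn / n = -52.99 kJ/mol

ΔH = -53.0 kJ/mol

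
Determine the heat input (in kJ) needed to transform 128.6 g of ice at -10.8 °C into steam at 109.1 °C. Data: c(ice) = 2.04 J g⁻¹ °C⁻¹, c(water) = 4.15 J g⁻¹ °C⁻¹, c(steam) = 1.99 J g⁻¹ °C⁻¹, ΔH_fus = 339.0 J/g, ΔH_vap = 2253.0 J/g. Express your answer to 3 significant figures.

q1 (heat ice -10.8→0.0 °C): 128.6 × 2.04 × 10.8 = 2833 J
q2 (melt at 0 °C): 128.6 × 339.0 = 43595 J
q3 (heat water 0.0→100.0 °C): 128.6 × 4.15 × 100.0 = 53369 J
q4 (vaporize at 100 °C): 128.6 × 2253.0 = 289736 J
q5 (heat steam 100.0→109.1 °C): 128.6 × 1.99 × 9.1 = 2329 J
Total: 2833 + 43595 + 53369 + 289736 + 2329 = 391862 J = 392 kJ

q = 392 kJ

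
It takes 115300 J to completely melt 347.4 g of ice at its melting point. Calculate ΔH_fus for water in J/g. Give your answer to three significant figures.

ΔH_fus = 332 J/g

ΔH_fus = q / m = 115300 / 347.4 = 332 J/g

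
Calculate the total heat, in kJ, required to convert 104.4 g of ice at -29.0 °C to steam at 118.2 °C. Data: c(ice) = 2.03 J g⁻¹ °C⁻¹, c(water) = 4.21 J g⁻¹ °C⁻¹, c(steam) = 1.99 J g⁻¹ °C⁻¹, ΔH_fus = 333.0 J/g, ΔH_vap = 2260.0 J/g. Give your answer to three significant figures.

q1 (heat ice -29.0→0.0 °C): 104.4 × 2.03 × 29.0 = 6146 J
q2 (melt at 0 °C): 104.4 × 333.0 = 34765 J
q3 (heat water 0.0→100.0 °C): 104.4 × 4.21 × 100.0 = 43952 J
q4 (vaporize at 100 °C): 104.4 × 2260.0 = 235944 J
q5 (heat steam 100.0→118.2 °C): 104.4 × 1.99 × 18.2 = 3781 J
Total: 6146 + 34765 + 43952 + 235944 + 3781 = 324588 J = 325 kJ

q = 325 kJ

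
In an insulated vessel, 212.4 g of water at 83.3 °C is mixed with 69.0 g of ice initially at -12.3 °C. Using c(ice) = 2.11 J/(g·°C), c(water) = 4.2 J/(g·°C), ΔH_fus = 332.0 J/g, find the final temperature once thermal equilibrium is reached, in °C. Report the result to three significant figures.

T_f = 42.0 °C

Heat to bring ice to 0 °C and melt it: q₁ = 69.0×2.11×12.3 + 69.0×332.0 = 24699 J
Heat the water can supply cooling to 0 °C: 212.4×4.2×83.3 = 74310.3 J > q₁, so all ice melts.
Energy balance: 212.4×4.2×(83.3 − T) = 24699 + 69.0×4.2×(T − 0)
892.08(83.3 − T) = 24699 + 289.8 T
74310.3 − 24699 = 1181.88 T
T = 49611.3 / 1181.88 = 41.98 °C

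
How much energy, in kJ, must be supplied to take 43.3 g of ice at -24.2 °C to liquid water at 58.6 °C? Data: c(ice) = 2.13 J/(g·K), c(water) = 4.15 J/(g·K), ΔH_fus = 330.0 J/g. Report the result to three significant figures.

q1 (heat ice -24.2→0.0 °C): 43.3 × 2.13 × 24.2 = 2232 J
q2 (melt at 0 °C): 43.3 × 330.0 = 14289 J
q3 (heat water 0.0→58.6 °C): 43.3 × 4.15 × 58.6 = 10530 J
Total: 2232 + 14289 + 10530 = 27051 J = 27.1 kJ

q = 27.1 kJ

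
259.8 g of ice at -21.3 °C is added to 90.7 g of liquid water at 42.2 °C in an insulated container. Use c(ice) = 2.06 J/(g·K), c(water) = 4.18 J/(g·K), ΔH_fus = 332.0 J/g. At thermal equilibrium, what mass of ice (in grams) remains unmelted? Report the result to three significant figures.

m_ice remaining = 246 g

Heat to warm all ice to 0 °C: 259.8×2.06×21.3 = 11400 J
Heat released by water cooling to 0 °C: 90.7×4.18×42.2 = 15999 J
15999 J < 11400 + 259.8×332.0 = 97653.6 J, so not all ice melts; final T = 0 °C.
Heat left for melting: 15999 − 11400 = 4599 J
Mass melted = 4599 / 332.0 = 13.85 g
Ice remaining = 259.8 − 13.85 = 245.95 g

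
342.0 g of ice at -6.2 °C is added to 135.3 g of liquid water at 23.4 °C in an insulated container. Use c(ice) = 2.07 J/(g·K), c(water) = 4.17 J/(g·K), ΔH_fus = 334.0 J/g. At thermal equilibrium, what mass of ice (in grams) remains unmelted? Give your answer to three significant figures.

Heat to warm all ice to 0 °C: 342.0×2.07×6.2 = 4389.2 J
Heat released by water cooling to 0 °C: 135.3×4.17×23.4 = 13202 J
13202 J < 4389.2 + 342.0×334.0 = 118617.2 J, so not all ice melts; final T = 0 °C.
Heat left for melting: 13202 − 4389.2 = 8812.8 J
Mass melted = 8812.8 / 334.0 = 26.39 g
Ice remaining = 342.0 − 26.39 = 315.61 g

m_ice remaining = 316 g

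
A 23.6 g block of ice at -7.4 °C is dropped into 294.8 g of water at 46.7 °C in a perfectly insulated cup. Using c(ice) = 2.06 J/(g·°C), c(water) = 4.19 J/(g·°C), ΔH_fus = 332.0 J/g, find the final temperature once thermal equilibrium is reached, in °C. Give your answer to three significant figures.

T_f = 37.1 °C

Heat to bring ice to 0 °C and melt it: q₁ = 23.6×2.06×7.4 + 23.6×332.0 = 8195.0 J
Heat the water can supply cooling to 0 °C: 294.8×4.19×46.7 = 57684.4 J > q₁, so all ice melts.
Energy balance: 294.8×4.19×(46.7 − T) = 8195.0 + 23.6×4.19×(T − 0)
1235.212(46.7 − T) = 8195.0 + 98.884 T
57684.4 − 8195.0 = 1334.096 T
T = 49489.4 / 1334.096 = 37.10 °C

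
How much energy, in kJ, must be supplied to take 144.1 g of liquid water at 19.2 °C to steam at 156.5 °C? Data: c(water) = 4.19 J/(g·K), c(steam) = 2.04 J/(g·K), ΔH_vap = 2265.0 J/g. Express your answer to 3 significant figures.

q = 392 kJ

q1 (heat water 19.2→100.0 °C): 144.1 × 4.19 × 80.8 = 48785 J
q2 (vaporize at 100 °C): 144.1 × 2265.0 = 326387 J
q3 (heat steam 100.0→156.5 °C): 144.1 × 2.04 × 56.5 = 16609 J
Total: 48785 + 326387 + 16609 = 391781 J = 392 kJ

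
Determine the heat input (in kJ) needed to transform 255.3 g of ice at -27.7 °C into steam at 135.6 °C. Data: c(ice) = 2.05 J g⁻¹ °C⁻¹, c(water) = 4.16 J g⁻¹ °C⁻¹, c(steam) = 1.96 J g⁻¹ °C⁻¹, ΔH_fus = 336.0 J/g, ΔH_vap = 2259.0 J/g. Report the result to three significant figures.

q1 (heat ice -27.7→0.0 °C): 255.3 × 2.05 × 27.7 = 14497 J
q2 (melt at 0 °C): 255.3 × 336.0 = 85781 J
q3 (heat water 0.0→100.0 °C): 255.3 × 4.16 × 100.0 = 106205 J
q4 (vaporize at 100 °C): 255.3 × 2259.0 = 576723 J
q5 (heat steam 100.0→135.6 °C): 255.3 × 1.96 × 35.6 = 17814 J
Total: 14497 + 85781 + 106205 + 576723 + 17814 = 801020 J = 801 kJ

q = 801 kJ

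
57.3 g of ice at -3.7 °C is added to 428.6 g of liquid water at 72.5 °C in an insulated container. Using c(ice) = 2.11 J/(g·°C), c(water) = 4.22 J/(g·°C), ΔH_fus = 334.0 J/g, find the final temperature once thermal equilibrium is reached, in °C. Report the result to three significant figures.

T_f = 54.4 °C

Heat to bring ice to 0 °C and melt it: q₁ = 57.3×2.11×3.7 + 57.3×334.0 = 19586 J
Heat the water can supply cooling to 0 °C: 428.6×4.22×72.5 = 131130 J > q₁, so all ice melts.
Energy balance: 428.6×4.22×(72.5 − T) = 19586 + 57.3×4.22×(T − 0)
1808.692(72.5 − T) = 19586 + 241.806 T
131130 − 19586 = 2050.498 T
T = 111544 / 2050.498 = 54.40 °C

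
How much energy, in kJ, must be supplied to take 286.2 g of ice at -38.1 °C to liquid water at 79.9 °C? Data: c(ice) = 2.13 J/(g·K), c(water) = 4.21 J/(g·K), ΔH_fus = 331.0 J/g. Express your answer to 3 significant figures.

q1 (heat ice -38.1→0.0 °C): 286.2 × 2.13 × 38.1 = 23226 J
q2 (melt at 0 °C): 286.2 × 331.0 = 94732 J
q3 (heat water 0.0→79.9 °C): 286.2 × 4.21 × 79.9 = 96272 J
Total: 23226 + 94732 + 96272 = 214230 J = 214 kJ

q = 214 kJ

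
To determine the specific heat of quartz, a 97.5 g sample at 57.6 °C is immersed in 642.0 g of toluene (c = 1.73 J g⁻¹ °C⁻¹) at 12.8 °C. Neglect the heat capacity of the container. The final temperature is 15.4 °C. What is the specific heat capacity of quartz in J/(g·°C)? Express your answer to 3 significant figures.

c = 0.702 J/(g·°C)

q_gained = (642.0 × 1.73) × (15.4 − 12.8) = 2888 J
q_lost = 97.5 × c × (57.6 − 15.4) = 4114.5 c
Set equal: c = 2888 / 4114.5 = 0.702 J/(g·°C)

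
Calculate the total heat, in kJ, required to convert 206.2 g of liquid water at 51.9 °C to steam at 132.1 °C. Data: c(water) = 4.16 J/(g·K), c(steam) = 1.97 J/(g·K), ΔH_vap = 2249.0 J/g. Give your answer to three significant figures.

q = 518 kJ

q1 (heat water 51.9→100.0 °C): 206.2 × 4.16 × 48.1 = 41260 J
q2 (vaporize at 100 °C): 206.2 × 2249.0 = 463744 J
q3 (heat steam 100.0→132.1 °C): 206.2 × 1.97 × 32.1 = 13039 J
Total: 41260 + 463744 + 13039 = 518043 J = 518 kJ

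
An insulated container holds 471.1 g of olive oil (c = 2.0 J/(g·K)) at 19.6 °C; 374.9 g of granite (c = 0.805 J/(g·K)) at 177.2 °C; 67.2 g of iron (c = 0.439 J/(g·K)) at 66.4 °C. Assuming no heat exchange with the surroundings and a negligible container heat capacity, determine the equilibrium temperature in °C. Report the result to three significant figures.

T_f = 58.0 °C

Σ mᵢcᵢ(T − Tᵢ) = 0  ⇒  T = Σ mᵢcᵢTᵢ / Σ mᵢcᵢ
Σ mᵢcᵢ = 471.1×2.0 + 374.9×0.805 + 67.2×0.439 = 1273.4953
Σ mᵢcᵢTᵢ = 942.2×19.6 + 301.7945×177.2 + 29.5008×66.4 = 73904
T = 73904 / 1273.4953 = 58.03 °C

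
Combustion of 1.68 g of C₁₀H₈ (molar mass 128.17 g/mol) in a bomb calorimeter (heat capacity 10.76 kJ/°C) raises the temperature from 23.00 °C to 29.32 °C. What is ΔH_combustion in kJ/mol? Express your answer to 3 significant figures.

ΔT = 29.32 − 23.00 = 6.32 °C
q_cal = C_cal × ΔT = 10.76 × 6.32 = 68.0032 kJ
n = 1.68 / 128.17 = 0.01311 mol
q_rxn = −q_cal = -68.0032 kJ
ΔH = -68.0032 / 0.01311 = -5187 kJ/mol

ΔH = -5190 kJ/mol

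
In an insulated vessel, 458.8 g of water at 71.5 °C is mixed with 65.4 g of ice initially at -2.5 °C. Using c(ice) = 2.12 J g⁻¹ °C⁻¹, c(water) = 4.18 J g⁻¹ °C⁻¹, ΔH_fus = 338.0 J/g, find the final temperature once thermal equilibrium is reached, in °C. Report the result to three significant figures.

Heat to bring ice to 0 °C and melt it: q₁ = 65.4×2.12×2.5 + 65.4×338.0 = 22452 J
Heat the water can supply cooling to 0 °C: 458.8×4.18×71.5 = 137122 J > q₁, so all ice melts.
Energy balance: 458.8×4.18×(71.5 − T) = 22452 + 65.4×4.18×(T − 0)
1917.784(71.5 − T) = 22452 + 273.372 T
137122 − 22452 = 2191.156 T
T = 114670 / 2191.156 = 52.33 °C

T_f = 52.3 °C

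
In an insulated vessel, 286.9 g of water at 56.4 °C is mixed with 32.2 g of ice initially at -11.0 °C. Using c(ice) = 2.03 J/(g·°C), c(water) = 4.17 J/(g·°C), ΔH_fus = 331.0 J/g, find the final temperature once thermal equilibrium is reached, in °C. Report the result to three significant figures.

Heat to bring ice to 0 °C and melt it: q₁ = 32.2×2.03×11.0 + 32.2×331.0 = 11377 J
Heat the water can supply cooling to 0 °C: 286.9×4.17×56.4 = 67475.4 J > q₁, so all ice melts.
Energy balance: 286.9×4.17×(56.4 − T) = 11377 + 32.2×4.17×(T − 0)
1196.373(56.4 − T) = 11377 + 134.274 T
67475.4 − 11377 = 1330.647 T
T = 56098.4 / 1330.647 = 42.16 °C

T_f = 42.2 °C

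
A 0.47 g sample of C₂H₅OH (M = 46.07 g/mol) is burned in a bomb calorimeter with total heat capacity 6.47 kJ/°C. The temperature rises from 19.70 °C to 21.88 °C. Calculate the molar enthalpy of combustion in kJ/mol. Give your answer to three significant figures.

ΔT = 21.88 − 19.70 = 2.18 °C
q_cal = C_cal × ΔT = 6.47 × 2.18 = 14.1046 kJ
n = 0.47 / 46.07 = 0.01020 mol
q_rxn = −q_cal = -14.1046 kJ
ΔH = -14.1046 / 0.01020 = -1383 kJ/mol

ΔH = -1380 kJ/mol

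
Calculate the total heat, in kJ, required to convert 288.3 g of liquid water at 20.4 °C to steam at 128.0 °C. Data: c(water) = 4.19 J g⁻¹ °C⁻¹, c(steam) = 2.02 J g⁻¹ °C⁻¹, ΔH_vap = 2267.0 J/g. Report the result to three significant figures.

q = 766 kJ

q1 (heat water 20.4→100.0 °C): 288.3 × 4.19 × 79.6 = 96155 J
q2 (vaporize at 100 °C): 288.3 × 2267.0 = 653576 J
q3 (heat steam 100.0→128.0 °C): 288.3 × 2.02 × 28.0 = 16306 J
Total: 96155 + 653576 + 16306 = 766037 J = 766 kJ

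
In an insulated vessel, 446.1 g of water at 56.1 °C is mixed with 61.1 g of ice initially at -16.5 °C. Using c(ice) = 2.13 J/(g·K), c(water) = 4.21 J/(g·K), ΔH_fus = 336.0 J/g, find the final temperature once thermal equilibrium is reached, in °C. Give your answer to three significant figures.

T_f = 38.7 °C

Heat to bring ice to 0 °C and melt it: q₁ = 61.1×2.13×16.5 + 61.1×336.0 = 22677 J
Heat the water can supply cooling to 0 °C: 446.1×4.21×56.1 = 105360 J > q₁, so all ice melts.
Energy balance: 446.1×4.21×(56.1 − T) = 22677 + 61.1×4.21×(T − 0)
1878.081(56.1 − T) = 22677 + 257.231 T
105360 − 22677 = 2135.312 T
T = 82683 / 2135.312 = 38.72 °C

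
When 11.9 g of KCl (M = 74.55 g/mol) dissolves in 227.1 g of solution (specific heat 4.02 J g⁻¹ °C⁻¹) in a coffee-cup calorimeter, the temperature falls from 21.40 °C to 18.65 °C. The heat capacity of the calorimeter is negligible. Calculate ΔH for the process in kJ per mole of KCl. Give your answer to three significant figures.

ΔH = 15.7 kJ/mol

|ΔT| = |18.65 − 21.40| = 2.75 °C
|q_surr| = (227.1 × 4.02) × 2.75 = 912.942 × 2.75 = 2511 J
n(KCl) = 11.9 / 74.55 = 0.1596 mol
Temperature fell, so q_rxn = +|q_surr| = 2.511 kJ
ΔH = q_rxn / n = 15.73 kJ/mol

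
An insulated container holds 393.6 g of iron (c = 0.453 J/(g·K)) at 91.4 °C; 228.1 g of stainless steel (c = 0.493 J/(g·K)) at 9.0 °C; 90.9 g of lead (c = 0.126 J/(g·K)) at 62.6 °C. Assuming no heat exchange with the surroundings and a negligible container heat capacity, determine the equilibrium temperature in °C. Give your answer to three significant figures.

Σ mᵢcᵢ(T − Tᵢ) = 0  ⇒  T = Σ mᵢcᵢTᵢ / Σ mᵢcᵢ
Σ mᵢcᵢ = 393.6×0.453 + 228.1×0.493 + 90.9×0.126 = 302.2075
Σ mᵢcᵢTᵢ = 178.3008×91.4 + 112.4533×9.0 + 11.4534×62.6 = 18026
T = 18026 / 302.2075 = 59.648 °C

T_f = 59.6 °C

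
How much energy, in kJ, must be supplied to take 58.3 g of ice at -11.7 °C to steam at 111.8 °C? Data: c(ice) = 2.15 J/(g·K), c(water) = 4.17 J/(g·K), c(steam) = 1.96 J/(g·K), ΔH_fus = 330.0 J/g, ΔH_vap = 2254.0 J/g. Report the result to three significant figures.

q1 (heat ice -11.7→0.0 °C): 58.3 × 2.15 × 11.7 = 1467 J
q2 (melt at 0 °C): 58.3 × 330.0 = 19239 J
q3 (heat water 0.0→100.0 °C): 58.3 × 4.17 × 100.0 = 24311 J
q4 (vaporize at 100 °C): 58.3 × 2254.0 = 131408 J
q5 (heat steam 100.0→111.8 °C): 58.3 × 1.96 × 11.8 = 1348 J
Total: 1467 + 19239 + 24311 + 131408 + 1348 = 177773 J = 178 kJ

q = 178 kJ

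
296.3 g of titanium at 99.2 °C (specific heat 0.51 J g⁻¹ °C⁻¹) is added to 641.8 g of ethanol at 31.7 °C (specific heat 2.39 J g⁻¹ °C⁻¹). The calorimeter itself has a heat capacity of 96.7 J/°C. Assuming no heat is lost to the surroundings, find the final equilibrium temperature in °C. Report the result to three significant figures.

T_f = 37.4 °C

Heat lost by titanium = heat gained by ethanol + calorimeter.
(296.3)(0.51)(99.2 − T) = [(641.8)(2.39) + 96.7](T − 31.7)
151.113 (99.2 − T) = 1630.602 (T − 31.7)
14990 − 151.113 T = 1630.602 T − 51690
66680 = 1781.715 T
T = 37.42 °C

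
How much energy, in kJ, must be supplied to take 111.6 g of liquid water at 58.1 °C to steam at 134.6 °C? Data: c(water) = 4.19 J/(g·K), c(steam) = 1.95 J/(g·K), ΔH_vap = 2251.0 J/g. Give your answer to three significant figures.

q = 278 kJ

q1 (heat water 58.1→100.0 °C): 111.6 × 4.19 × 41.9 = 19593 J
q2 (vaporize at 100 °C): 111.6 × 2251.0 = 251212 J
q3 (heat steam 100.0→134.6 °C): 111.6 × 1.95 × 34.6 = 7530 J
Total: 19593 + 251212 + 7530 = 278335 J = 278 kJ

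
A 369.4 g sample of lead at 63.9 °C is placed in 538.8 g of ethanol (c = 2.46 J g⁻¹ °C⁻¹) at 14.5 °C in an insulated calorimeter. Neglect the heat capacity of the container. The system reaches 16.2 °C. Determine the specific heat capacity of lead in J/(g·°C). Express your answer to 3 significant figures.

c = 0.128 J/(g·°C)

q_gained = (538.8 × 2.46) × (16.2 − 14.5) = 2253 J
q_lost = 369.4 × c × (63.9 − 16.2) = 17620.38 c
Set equal: c = 2253 / 17620.38 = 0.128 J/(g·°C)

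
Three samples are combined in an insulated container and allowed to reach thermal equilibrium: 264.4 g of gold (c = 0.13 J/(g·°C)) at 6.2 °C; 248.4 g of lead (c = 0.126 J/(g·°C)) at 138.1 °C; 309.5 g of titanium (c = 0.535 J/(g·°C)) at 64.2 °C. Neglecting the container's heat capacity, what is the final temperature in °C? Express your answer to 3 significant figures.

Σ mᵢcᵢ(T − Tᵢ) = 0  ⇒  T = Σ mᵢcᵢTᵢ / Σ mᵢcᵢ
Σ mᵢcᵢ = 264.4×0.13 + 248.4×0.126 + 309.5×0.535 = 231.2529
Σ mᵢcᵢTᵢ = 34.372×6.2 + 31.2984×138.1 + 165.5825×64.2 = 15166
T = 15166 / 231.2529 = 65.58 °C

T_f = 65.6 °C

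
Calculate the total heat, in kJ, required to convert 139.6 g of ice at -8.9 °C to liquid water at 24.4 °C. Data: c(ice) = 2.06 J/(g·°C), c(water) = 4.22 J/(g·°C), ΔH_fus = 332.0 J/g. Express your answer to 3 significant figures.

q1 (heat ice -8.9→0.0 °C): 139.6 × 2.06 × 8.9 = 2559 J
q2 (melt at 0 °C): 139.6 × 332.0 = 46347 J
q3 (heat water 0.0→24.4 °C): 139.6 × 4.22 × 24.4 = 14374 J
Total: 2559 + 46347 + 14374 = 63280 J = 63.3 kJ

q = 63.3 kJ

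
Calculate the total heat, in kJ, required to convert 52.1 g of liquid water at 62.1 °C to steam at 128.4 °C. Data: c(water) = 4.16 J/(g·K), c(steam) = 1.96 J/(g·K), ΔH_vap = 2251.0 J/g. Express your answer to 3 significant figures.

q1 (heat water 62.1→100.0 °C): 52.1 × 4.16 × 37.9 = 8214 J
q2 (vaporize at 100 °C): 52.1 × 2251.0 = 117277 J
q3 (heat steam 100.0→128.4 °C): 52.1 × 1.96 × 28.4 = 2900 J
Total: 8214 + 117277 + 2900 = 128391 J = 128 kJ

q = 128 kJ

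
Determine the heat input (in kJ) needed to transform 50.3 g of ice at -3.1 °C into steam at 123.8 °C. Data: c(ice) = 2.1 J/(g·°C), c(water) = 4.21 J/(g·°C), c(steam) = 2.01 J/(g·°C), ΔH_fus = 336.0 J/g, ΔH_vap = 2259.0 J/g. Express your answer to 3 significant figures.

q = 154 kJ

q1 (heat ice -3.1→0.0 °C): 50.3 × 2.1 × 3.1 = 327 J
q2 (melt at 0 °C): 50.3 × 336.0 = 16901 J
q3 (heat water 0.0→100.0 °C): 50.3 × 4.21 × 100.0 = 21176 J
q4 (vaporize at 100 °C): 50.3 × 2259.0 = 113628 J
q5 (heat steam 100.0→123.8 °C): 50.3 × 2.01 × 23.8 = 2406 J
Total: 327 + 16901 + 21176 + 113628 + 2406 = 154438 J = 154 kJ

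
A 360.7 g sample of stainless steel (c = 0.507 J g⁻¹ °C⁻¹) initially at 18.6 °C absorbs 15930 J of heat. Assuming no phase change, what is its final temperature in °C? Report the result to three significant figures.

ΔT = q / (m c) = 15930 / (360.7 × 0.507) = 87.11 °C
T_f = 18.6 + 87.11 = 105.71 °C

T_f = 106 °C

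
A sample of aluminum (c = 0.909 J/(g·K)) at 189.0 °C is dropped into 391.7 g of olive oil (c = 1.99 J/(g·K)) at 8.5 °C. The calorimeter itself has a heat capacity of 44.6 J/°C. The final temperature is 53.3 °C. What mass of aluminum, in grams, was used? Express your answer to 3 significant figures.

q_gained = (391.7 × 1.99 + 44.6) × (53.3 − 8.5) = 36920 J
q_lost = m × 0.909 × (189.0 − 53.3) = 123.3513 m
m = 36920 / 123.3513 = 299 g

m = 299 g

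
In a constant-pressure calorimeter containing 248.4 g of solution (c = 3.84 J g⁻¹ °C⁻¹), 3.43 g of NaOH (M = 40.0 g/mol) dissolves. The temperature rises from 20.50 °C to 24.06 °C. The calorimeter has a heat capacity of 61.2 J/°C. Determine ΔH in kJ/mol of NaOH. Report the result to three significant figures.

|ΔT| = |24.06 − 20.50| = 3.56 °C
|q_surr| = (248.4 × 3.84 + 61.2) × 3.56 = 1015.056 × 3.56 = 3614 J
n(NaOH) = 3.43 / 40.0 = 0.08575 mol
Temperature rose, so q_rxn = −|q_surr| = -3.614 kJ
ΔH = q_rxn / n = -42.146 kJ/mol

ΔH = -42.1 kJ/mol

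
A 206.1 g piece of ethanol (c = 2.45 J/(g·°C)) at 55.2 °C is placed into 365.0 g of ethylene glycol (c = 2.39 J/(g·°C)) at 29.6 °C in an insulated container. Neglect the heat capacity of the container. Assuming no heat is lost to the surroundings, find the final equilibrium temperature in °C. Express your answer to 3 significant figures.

Heat lost by ethanol = heat gained by ethylene glycol.
(206.1)(2.45)(55.2 − T) = (365.0)(2.39)(T − 29.6)
504.945 (55.2 − T) = 872.35 (T − 29.6)
27873 − 504.945 T = 872.35 T − 25822
53695 = 1377.295 T
T = 38.99 °C

T_f = 39.0 °C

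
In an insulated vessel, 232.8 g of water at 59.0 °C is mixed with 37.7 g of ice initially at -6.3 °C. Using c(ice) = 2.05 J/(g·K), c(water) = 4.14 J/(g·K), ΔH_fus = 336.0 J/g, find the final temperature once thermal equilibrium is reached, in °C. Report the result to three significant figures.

Heat to bring ice to 0 °C and melt it: q₁ = 37.7×2.05×6.3 + 37.7×336.0 = 13154 J
Heat the water can supply cooling to 0 °C: 232.8×4.14×59.0 = 56863.7 J > q₁, so all ice melts.
Energy balance: 232.8×4.14×(59.0 − T) = 13154 + 37.7×4.14×(T − 0)
963.792(59.0 − T) = 13154 + 156.078 T
56863.7 − 13154 = 1119.870 T
T = 43709.7 / 1119.870 = 39.03 °C

T_f = 39.0 °C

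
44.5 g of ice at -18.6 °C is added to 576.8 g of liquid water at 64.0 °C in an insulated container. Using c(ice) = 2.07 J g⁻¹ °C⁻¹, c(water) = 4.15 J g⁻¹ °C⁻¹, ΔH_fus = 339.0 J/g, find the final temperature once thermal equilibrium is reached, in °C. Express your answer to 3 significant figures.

Heat to bring ice to 0 °C and melt it: q₁ = 44.5×2.07×18.6 + 44.5×339.0 = 16799 J
Heat the water can supply cooling to 0 °C: 576.8×4.15×64.0 = 153198 J > q₁, so all ice melts.
Energy balance: 576.8×4.15×(64.0 − T) = 16799 + 44.5×4.15×(T − 0)
2393.72(64.0 − T) = 16799 + 184.675 T
153198 − 16799 = 2578.395 T
T = 136399 / 2578.395 = 52.90 °C

T_f = 52.9 °C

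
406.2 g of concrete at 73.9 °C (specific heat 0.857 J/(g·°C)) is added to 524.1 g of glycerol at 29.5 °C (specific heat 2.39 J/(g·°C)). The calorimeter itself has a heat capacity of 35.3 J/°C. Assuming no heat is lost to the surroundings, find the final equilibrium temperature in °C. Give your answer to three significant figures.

T_f = 38.9 °C

Heat lost by concrete = heat gained by glycerol + calorimeter.
(406.2)(0.857)(73.9 − T) = [(524.1)(2.39) + 35.3](T − 29.5)
348.1134 (73.9 − T) = 1287.899 (T − 29.5)
25726 − 348.1134 T = 1287.899 T − 37993
63719 = 1636.0124 T
T = 38.948 °C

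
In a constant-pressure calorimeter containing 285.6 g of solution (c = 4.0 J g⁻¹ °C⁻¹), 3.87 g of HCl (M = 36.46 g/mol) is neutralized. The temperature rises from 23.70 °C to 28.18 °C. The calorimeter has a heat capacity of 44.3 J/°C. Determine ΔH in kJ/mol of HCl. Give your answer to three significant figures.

|ΔT| = |28.18 − 23.70| = 4.48 °C
|q_surr| = (285.6 × 4.0 + 44.3) × 4.48 = 1186.7 × 4.48 = 5316 J
n(HCl) = 3.87 / 36.46 = 0.1061 mol
Temperature rose, so q_rxn = −|q_surr| = -5.316 kJ
ΔH = q_rxn / n = -50.10 kJ/mol

ΔH = -50.1 kJ/mol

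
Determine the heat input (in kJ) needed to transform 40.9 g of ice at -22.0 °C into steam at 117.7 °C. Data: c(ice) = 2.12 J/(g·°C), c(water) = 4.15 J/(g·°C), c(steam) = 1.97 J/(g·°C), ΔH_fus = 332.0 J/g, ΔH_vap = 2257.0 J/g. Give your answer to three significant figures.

q1 (heat ice -22.0→0.0 °C): 40.9 × 2.12 × 22.0 = 1908 J
q2 (melt at 0 °C): 40.9 × 332.0 = 13579 J
q3 (heat water 0.0→100.0 °C): 40.9 × 4.15 × 100.0 = 16974 J
q4 (vaporize at 100 °C): 40.9 × 2257.0 = 92311 J
q5 (heat steam 100.0→117.7 °C): 40.9 × 1.97 × 17.7 = 1426 J
Total: 1908 + 13579 + 16974 + 92311 + 1426 = 126198 J = 126 kJ

q = 126 kJ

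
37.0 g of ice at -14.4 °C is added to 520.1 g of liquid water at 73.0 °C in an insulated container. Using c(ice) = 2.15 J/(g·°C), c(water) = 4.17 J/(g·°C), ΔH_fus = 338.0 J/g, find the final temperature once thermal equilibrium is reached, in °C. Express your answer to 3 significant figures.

T_f = 62.3 °C

Heat to bring ice to 0 °C and melt it: q₁ = 37.0×2.15×14.4 + 37.0×338.0 = 13652 J
Heat the water can supply cooling to 0 °C: 520.1×4.17×73.0 = 158324 J > q₁, so all ice melts.
Energy balance: 520.1×4.17×(73.0 − T) = 13652 + 37.0×4.17×(T − 0)
2168.817(73.0 − T) = 13652 + 154.29 T
158324 − 13652 = 2323.107 T
T = 144672 / 2323.107 = 62.28 °C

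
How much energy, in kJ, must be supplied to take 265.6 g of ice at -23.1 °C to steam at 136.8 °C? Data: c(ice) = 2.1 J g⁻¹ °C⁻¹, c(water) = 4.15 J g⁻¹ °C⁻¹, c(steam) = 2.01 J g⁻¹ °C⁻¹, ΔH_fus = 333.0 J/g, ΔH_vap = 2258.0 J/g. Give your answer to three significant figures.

q = 831 kJ

q1 (heat ice -23.1→0.0 °C): 265.6 × 2.1 × 23.1 = 12884 J
q2 (melt at 0 °C): 265.6 × 333.0 = 88445 J
q3 (heat water 0.0→100.0 °C): 265.6 × 4.15 × 100.0 = 110224 J
q4 (vaporize at 100 °C): 265.6 × 2258.0 = 599725 J
q5 (heat steam 100.0→136.8 °C): 265.6 × 2.01 × 36.8 = 19646 J
Total: 12884 + 88445 + 110224 + 599725 + 19646 = 830924 J = 831 kJ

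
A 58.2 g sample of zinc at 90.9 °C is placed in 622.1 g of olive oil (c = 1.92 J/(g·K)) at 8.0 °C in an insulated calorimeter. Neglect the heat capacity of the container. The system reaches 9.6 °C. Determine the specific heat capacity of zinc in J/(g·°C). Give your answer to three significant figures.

c = 0.404 J/(g·°C)

q_gained = (622.1 × 1.92) × (9.6 − 8.0) = 1911 J
q_lost = 58.2 × c × (90.9 − 9.6) = 4731.66 c
Set equal: c = 1911 / 4731.66 = 0.404 J/(g·°C)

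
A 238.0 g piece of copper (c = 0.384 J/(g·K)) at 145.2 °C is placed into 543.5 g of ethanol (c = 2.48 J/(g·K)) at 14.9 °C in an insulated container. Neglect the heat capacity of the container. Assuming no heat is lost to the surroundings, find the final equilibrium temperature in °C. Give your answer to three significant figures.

Heat lost by copper = heat gained by ethanol.
(238.0)(0.384)(145.2 − T) = (543.5)(2.48)(T − 14.9)
91.392 (145.2 − T) = 1347.88 (T − 14.9)
13270 − 91.392 T = 1347.88 T − 20083
33353 = 1439.272 T
T = 23.17 °C

T_f = 23.2 °C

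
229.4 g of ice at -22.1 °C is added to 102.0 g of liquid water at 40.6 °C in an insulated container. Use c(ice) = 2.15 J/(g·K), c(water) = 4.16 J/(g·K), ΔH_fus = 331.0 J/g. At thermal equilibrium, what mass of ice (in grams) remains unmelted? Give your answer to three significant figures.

m_ice remaining = 210 g

Heat to warm all ice to 0 °C: 229.4×2.15×22.1 = 10900 J
Heat released by water cooling to 0 °C: 102.0×4.16×40.6 = 17227 J
17227 J < 10900 + 229.4×331.0 = 86831.4 J, so not all ice melts; final T = 0 °C.
Heat left for melting: 17227 − 10900 = 6327 J
Mass melted = 6327 / 331.0 = 19.11 g
Ice remaining = 229.4 − 19.11 = 210.29 g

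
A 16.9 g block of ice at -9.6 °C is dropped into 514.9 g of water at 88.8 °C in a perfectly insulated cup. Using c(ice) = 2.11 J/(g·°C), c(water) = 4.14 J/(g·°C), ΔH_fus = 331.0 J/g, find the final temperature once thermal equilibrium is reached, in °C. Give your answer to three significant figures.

T_f = 83.3 °C

Heat to bring ice to 0 °C and melt it: q₁ = 16.9×2.11×9.6 + 16.9×331.0 = 5936.2 J
Heat the water can supply cooling to 0 °C: 514.9×4.14×88.8 = 189294 J > q₁, so all ice melts.
Energy balance: 514.9×4.14×(88.8 − T) = 5936.2 + 16.9×4.14×(T − 0)
2131.686(88.8 − T) = 5936.2 + 69.966 T
189294 − 5936.2 = 2201.652 T
T = 183357.8 / 2201.652 = 83.28 °C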